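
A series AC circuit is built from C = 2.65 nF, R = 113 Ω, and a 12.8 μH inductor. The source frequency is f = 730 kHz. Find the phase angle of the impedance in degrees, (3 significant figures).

ω = 2πf = 4.587e+06 rad/s
X_L = ωL = 58.7 Ω
X_C = 1/(ωC) = 82.3 Ω
Net reactance X = X_L − X_C = -23.6 Ω
Z = 113 − j23.6 Ω
|Z| = √(113² + 23.6²) = 115 Ω
∠Z = arctan(-23.6/113) = -11.8°

-11.8°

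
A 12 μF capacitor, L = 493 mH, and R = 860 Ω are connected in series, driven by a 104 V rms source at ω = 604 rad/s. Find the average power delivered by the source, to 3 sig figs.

12.2 W

X_L = ωL = 298 Ω
X_C = 1/(ωC) = 138 Ω
Net reactance X = X_L − X_C = 160 Ω
Z = 860 + j160 Ω
|Z| = √(860² + 160²) = 875 Ω
∠Z = arctan(160/860) = 10.5°
I = V/|Z| = 119 mA
P = VI cos φ = 104 × 0.119 × cos(10.5°) = 12.2 W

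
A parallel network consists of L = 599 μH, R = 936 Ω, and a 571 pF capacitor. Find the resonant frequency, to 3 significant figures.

272 kHz

ω₀ = 1/√(LC) = 1/√(0.000599 × 5.71e-10) = 1.71e+06 rad/s
f₀ = ω₀/(2π) = 272 kHz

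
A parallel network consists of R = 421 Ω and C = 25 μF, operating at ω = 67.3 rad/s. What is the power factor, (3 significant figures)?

X_C = 1/(ωC) = 594 Ω
Parallel: admittances add. Y = 1/R + jωC
Y = (0.00238 + j0.00168) S
|Y| = 0.00291 S → |Z| = 1/|Y| = 344 Ω, ∠Z = −∠Y = -35.3°
cos φ = cos(-35.3°) = 0.816

0.816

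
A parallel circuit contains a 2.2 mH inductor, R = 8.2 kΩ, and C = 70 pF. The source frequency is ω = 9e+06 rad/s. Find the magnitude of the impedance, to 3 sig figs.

X_L = ωL = 19800 Ω
X_C = 1/(ωC) = 1590 Ω
Parallel: admittances add. Y = 1/R + 1/(jωL) + jωC
Y = (0.000122 + j0.000579) S
|Y| = 0.000592 S → |Z| = 1/|Y| = 1690 Ω, ∠Z = −∠Y = -78.1°

1690 Ω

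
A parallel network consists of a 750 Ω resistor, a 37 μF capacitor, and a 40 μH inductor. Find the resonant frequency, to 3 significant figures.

ω₀ = 1/√(LC) = 1/√(4e-05 × 3.7e-05) = 25990 rad/s
f₀ = ω₀/(2π) = 4.14 kHz

4.14 kHz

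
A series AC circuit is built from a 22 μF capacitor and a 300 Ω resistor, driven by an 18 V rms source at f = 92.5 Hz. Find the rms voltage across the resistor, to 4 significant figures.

ω = 2πf = 581.2 rad/s
X_C = 1/(ωC) = 78.21 Ω
Z = 300.0 − j78.21 Ω
|Z| = √(300.0² + 78.21²) = 310.0 Ω
I = V/|Z| = 58.06 mA
V_R = I·|Z_R| = 0.05806 × 300.0 = 17.42 V

17.42 V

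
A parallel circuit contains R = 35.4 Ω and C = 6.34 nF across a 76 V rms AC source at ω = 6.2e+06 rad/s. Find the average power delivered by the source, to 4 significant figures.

X_C = 1/(ωC) = 25.44 Ω
Parallel: admittances add. Y = 1/R + jωC
Y = (0.02825 + j0.03931) S
|Y| = 0.04841 S → |Z| = 1/|Y| = 20.66 Ω, ∠Z = −∠Y = -54.30°
I = V/|Z| = 3.679 A
P = VI cos φ = 76 × 3.679 × cos(-54.30°) = 163.2 W

163.2 W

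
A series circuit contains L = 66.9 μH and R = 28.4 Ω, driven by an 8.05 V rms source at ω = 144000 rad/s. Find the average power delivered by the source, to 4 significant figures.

X_L = ωL = 9.634 Ω
Z = 28.40 + j9.634 Ω
|Z| = √(28.40² + 9.634²) = 29.99 Ω
∠Z = arctan(9.634/28.40) = 18.74°
I = V/|Z| = 268.4 mA
P = VI cos φ = 8.05 × 0.2684 × cos(18.74°) = 2.046 W

2.046 W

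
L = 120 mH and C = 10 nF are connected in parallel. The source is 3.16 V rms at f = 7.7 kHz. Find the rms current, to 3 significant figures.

985 μA

ω = 2πf = 48380 rad/s
X_L = ωL = 5810 Ω
X_C = 1/(ωC) = 2070 Ω
Parallel: admittances add. Y = 1/(jωL) + jωC
Y = (0 + j0.000312) S
|Y| = 0.000312 S → |Z| = 1/|Y| = 3210 Ω, ∠Z = −∠Y = -90.0°
I = V/|Z| = 3.16/3210 = 985 μA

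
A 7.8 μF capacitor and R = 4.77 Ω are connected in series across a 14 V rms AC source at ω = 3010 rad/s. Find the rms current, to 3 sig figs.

327 mA

X_C = 1/(ωC) = 42.6 Ω
Z = 4.77 − j42.6 Ω
|Z| = √(4.77² + 42.6²) = 42.9 Ω
I = V/|Z| = 14/42.9 = 327 mA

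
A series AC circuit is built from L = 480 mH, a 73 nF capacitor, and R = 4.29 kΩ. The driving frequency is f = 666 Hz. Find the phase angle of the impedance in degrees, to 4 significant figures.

ω = 2πf = 4185 rad/s
X_L = ωL = 2009 Ω
X_C = 1/(ωC) = 3274 Ω
Net reactance X = X_L − X_C = -1265 Ω
Z = 4290 − j1265 Ω
|Z| = √(4290² + 1265²) = 4473 Ω
∠Z = arctan(-1265/4290) = -16.43°

-16.43°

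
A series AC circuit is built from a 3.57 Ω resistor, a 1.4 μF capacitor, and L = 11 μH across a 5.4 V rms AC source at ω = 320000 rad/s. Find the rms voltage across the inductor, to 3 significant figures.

5.01 V

X_L = ωL = 3.52 Ω
X_C = 1/(ωC) = 2.23 Ω
Net reactance X = X_L − X_C = 1.29 Ω
Z = 3.57 + j1.29 Ω
|Z| = √(3.57² + 1.29²) = 3.80 Ω
I = V/|Z| = 1.42 A
V_L = I·|Z_L| = 1.42 × 3.52 = 5.01 V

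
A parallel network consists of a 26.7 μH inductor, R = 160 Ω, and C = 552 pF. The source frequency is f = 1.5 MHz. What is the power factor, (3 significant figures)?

ω = 2πf = 9.425e+06 rad/s
X_L = ωL = 252 Ω
X_C = 1/(ωC) = 192 Ω
Parallel: admittances add. Y = 1/R + 1/(jωL) + jωC
Y = (0.00625 + j0.00123) S
|Y| = 0.00637 S → |Z| = 1/|Y| = 157 Ω, ∠Z = −∠Y = -11.1°
cos φ = cos(-11.1°) = 0.981

0.981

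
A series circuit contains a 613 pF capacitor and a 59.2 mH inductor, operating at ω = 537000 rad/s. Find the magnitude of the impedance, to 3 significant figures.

28800 Ω

X_L = ωL = 31800 Ω
X_C = 1/(ωC) = 3040 Ω
Net reactance X = X_L − X_C = 28800 Ω
Z = j28800 Ω
|Z| = √(0² + 28800²) = 28800 Ω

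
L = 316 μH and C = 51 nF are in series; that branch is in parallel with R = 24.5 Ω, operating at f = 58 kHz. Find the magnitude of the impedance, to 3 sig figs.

22.8 Ω

ω = 2πf = 364400 rad/s
X_L = ωL = 115 Ω
X_C = 1/(ωC) = 53.8 Ω
Branch 1: Z₁ = R = 24.5 Ω
Branch 2 (series LC): Z₂ = j(X_L − X_C) = j61.4 Ω
Parallel: Z = Z₁Z₂/(Z₁+Z₂), |Z| = 22.8 Ω, ∠Z = 21.8°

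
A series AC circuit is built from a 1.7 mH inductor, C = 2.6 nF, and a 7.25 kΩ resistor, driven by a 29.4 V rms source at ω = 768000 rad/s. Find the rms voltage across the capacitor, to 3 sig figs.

2.02 V

X_L = ωL = 1310 Ω
X_C = 1/(ωC) = 501 Ω
Net reactance X = X_L − X_C = 805 Ω
Z = 7250 + j805 Ω
|Z| = √(7250² + 805²) = 7290 Ω
I = V/|Z| = 4.03 mA
V_C = I·|Z_C| = 0.00403 × 501 = 2.02 V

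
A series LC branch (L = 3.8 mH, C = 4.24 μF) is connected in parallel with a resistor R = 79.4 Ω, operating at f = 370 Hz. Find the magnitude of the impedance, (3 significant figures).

ω = 2πf = 2325 rad/s
X_L = ωL = 8.83 Ω
X_C = 1/(ωC) = 101 Ω
Branch 1: Z₁ = R = 79.4 Ω
Branch 2 (series LC): Z₂ = j(X_L − X_C) = −j92.6 Ω
Parallel: Z = Z₁Z₂/(Z₁+Z₂), |Z| = 60.3 Ω, ∠Z = -40.6°

60.3 Ω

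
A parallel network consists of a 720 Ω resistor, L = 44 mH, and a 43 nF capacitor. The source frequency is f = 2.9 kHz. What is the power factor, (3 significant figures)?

0.949

ω = 2πf = 18220 rad/s
X_L = ωL = 802 Ω
X_C = 1/(ωC) = 1280 Ω
Parallel: admittances add. Y = 1/R + 1/(jωL) + jωC
Y = (0.00139 − j0.000464) S
|Y| = 0.00146 S → |Z| = 1/|Y| = 683 Ω, ∠Z = −∠Y = 18.5°
cos φ = cos(18.5°) = 0.949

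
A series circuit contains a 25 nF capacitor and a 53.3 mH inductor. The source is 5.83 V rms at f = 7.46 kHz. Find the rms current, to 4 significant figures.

3.544 mA

ω = 2πf = 46870 rad/s
X_L = ωL = 2498 Ω
X_C = 1/(ωC) = 853.4 Ω
Net reactance X = X_L − X_C = 1645 Ω
Z = j1645 Ω
|Z| = √(0² + 1645²) = 1645 Ω
I = V/|Z| = 5.83/1645 = 3.544 mA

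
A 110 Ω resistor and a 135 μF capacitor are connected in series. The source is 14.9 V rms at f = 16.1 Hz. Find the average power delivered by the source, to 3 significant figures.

1.40 W

ω = 2πf = 101.2 rad/s
X_C = 1/(ωC) = 73.2 Ω
Z = 110 − j73.2 Ω
|Z| = √(110² + 73.2²) = 132 Ω
∠Z = arctan(-73.2/110) = -33.7°
I = V/|Z| = 113 mA
P = VI cos φ = 14.9 × 0.113 × cos(-33.7°) = 1.40 W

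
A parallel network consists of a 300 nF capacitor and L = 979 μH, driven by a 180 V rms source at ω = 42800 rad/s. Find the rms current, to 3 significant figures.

X_L = ωL = 41.9 Ω
X_C = 1/(ωC) = 77.9 Ω
Parallel: admittances add. Y = 1/(jωL) + jωC
Y = (0 − j0.0110) S
|Y| = 0.0110 S → |Z| = 1/|Y| = 90.7 Ω, ∠Z = −∠Y = 90.0°
I = V/|Z| = 180/90.7 = 1.98 A

1.98 A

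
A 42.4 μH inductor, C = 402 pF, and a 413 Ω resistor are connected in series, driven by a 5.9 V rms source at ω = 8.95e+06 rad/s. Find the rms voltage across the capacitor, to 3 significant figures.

X_L = ωL = 379 Ω
X_C = 1/(ωC) = 278 Ω
Net reactance X = X_L − X_C = 102 Ω
Z = 413 + j102 Ω
|Z| = √(413² + 102²) = 425 Ω
I = V/|Z| = 13.9 mA
V_C = I·|Z_C| = 0.0139 × 278 = 3.86 V

3.86 V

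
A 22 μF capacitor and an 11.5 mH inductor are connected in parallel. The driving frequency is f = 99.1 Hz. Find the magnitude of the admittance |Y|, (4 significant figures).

ω = 2πf = 622.7 rad/s
X_L = ωL = 7.161 Ω
X_C = 1/(ωC) = 73.00 Ω
Parallel: admittances add. Y = 1/(jωL) + jωC
Y = (0 − j0.1260) S
|Y| = 0.1260 S → |Z| = 1/|Y| = 7.939 Ω, ∠Z = −∠Y = 90.00°

126.0 mS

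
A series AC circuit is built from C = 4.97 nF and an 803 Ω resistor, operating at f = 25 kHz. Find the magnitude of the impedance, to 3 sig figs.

1510 Ω

ω = 2πf = 157100 rad/s
X_C = 1/(ωC) = 1280 Ω
Z = 803 − j1280 Ω
|Z| = √(803² + 1280²) = 1510 Ω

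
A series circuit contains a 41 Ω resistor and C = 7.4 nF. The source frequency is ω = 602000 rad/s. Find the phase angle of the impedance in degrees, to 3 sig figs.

X_C = 1/(ωC) = 224 Ω
Z = 41.0 − j224 Ω
|Z| = √(41.0² + 224²) = 228 Ω
∠Z = arctan(-224/41.0) = -79.6°

-79.6°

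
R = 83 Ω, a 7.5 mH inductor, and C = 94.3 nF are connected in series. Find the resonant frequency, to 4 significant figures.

ω₀ = 1/√(LC) = 1/√(0.0075 × 9.43e-08) = 37600 rad/s
f₀ = ω₀/(2π) = 5.985 kHz

5.985 kHz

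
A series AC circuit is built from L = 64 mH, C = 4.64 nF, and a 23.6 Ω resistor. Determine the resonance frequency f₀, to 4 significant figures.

ω₀ = 1/√(LC) = 1/√(0.064 × 4.64e-09) = 58030 rad/s
f₀ = ω₀/(2π) = 9.236 kHz

9.236 kHz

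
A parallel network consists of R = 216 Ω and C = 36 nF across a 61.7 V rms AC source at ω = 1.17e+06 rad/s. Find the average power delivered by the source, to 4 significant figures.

17.62 W

X_C = 1/(ωC) = 23.74 Ω
Parallel: admittances add. Y = 1/R + jωC
Y = (0.004630 + j0.04212) S
|Y| = 0.04237 S → |Z| = 1/|Y| = 23.60 Ω, ∠Z = −∠Y = -83.73°
I = V/|Z| = 2.614 A
P = VI cos φ = 61.7 × 2.614 × cos(-83.73°) = 17.62 W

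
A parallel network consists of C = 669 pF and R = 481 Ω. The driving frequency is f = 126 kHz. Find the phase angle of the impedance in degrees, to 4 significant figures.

-14.29°

ω = 2πf = 791700 rad/s
X_C = 1/(ωC) = 1888 Ω
Parallel: admittances add. Y = 1/R + jωC
Y = (0.002079 + j0.0005296) S
|Y| = 0.002145 S → |Z| = 1/|Y| = 466.1 Ω, ∠Z = −∠Y = -14.29°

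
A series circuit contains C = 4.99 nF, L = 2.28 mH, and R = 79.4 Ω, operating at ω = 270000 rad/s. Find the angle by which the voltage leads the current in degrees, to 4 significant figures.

-57.91°

X_L = ωL = 615.6 Ω
X_C = 1/(ωC) = 742.2 Ω
Net reactance X = X_L − X_C = -126.6 Ω
Z = 79.40 − j126.6 Ω
|Z| = √(79.40² + 126.6²) = 149.5 Ω
∠Z = arctan(-126.6/79.40) = -57.91°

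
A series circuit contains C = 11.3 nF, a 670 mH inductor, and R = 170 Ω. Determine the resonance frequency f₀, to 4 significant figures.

ω₀ = 1/√(LC) = 1/√(0.67 × 1.13e-08) = 11490 rad/s
f₀ = ω₀/(2π) = 1.829 kHz

1.829 kHz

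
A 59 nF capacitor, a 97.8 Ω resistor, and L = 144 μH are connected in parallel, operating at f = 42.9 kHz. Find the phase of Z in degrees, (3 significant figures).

ω = 2πf = 269500 rad/s
X_L = ωL = 38.8 Ω
X_C = 1/(ωC) = 62.9 Ω
Parallel: admittances add. Y = 1/R + 1/(jωL) + jωC
Y = (0.0102 − j0.00986) S
|Y| = 0.0142 S → |Z| = 1/|Y| = 70.4 Ω, ∠Z = −∠Y = 44.0°

44.0°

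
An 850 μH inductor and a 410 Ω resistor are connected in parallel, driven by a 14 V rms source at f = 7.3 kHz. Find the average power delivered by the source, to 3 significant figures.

ω = 2πf = 45870 rad/s
X_L = ωL = 39.0 Ω
Parallel: admittances add. Y = 1/R + 1/(jωL)
Y = (0.00244 − j0.0256) S
|Y| = 0.0258 S → |Z| = 1/|Y| = 38.8 Ω, ∠Z = −∠Y = 84.6°
I = V/|Z| = 361 mA
P = VI cos φ = 14 × 0.361 × cos(84.6°) = 478 mW

478 mW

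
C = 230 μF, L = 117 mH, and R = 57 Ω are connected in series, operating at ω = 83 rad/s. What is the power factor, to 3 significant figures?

X_L = ωL = 9.71 Ω
X_C = 1/(ωC) = 52.4 Ω
Net reactance X = X_L − X_C = -42.7 Ω
Z = 57.0 − j42.7 Ω
|Z| = √(57.0² + 42.7²) = 71.2 Ω
∠Z = arctan(-42.7/57.0) = -36.8°
cos φ = cos(-36.8°) = 0.801

0.801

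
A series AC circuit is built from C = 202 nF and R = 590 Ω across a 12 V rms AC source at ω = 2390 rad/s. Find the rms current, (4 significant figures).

5.572 mA

X_C = 1/(ωC) = 2071 Ω
Z = 590.0 − j2071 Ω
|Z| = √(590.0² + 2071²) = 2154 Ω
I = V/|Z| = 12/2154 = 5.572 mA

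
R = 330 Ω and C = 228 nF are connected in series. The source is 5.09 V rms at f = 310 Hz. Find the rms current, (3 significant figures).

ω = 2πf = 1948 rad/s
X_C = 1/(ωC) = 2250 Ω
Z = 330 − j2250 Ω
|Z| = √(330² + 2250²) = 2280 Ω
I = V/|Z| = 5.09/2280 = 2.24 mA

2.24 mA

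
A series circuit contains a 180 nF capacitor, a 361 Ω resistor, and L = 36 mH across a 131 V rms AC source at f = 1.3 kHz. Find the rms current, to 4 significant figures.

247.8 mA

ω = 2πf = 8168 rad/s
X_L = ωL = 294.1 Ω
X_C = 1/(ωC) = 680.1 Ω
Net reactance X = X_L − X_C = -386.1 Ω
Z = 361.0 − j386.1 Ω
|Z| = √(361.0² + 386.1²) = 528.6 Ω
I = V/|Z| = 131/528.6 = 247.8 mA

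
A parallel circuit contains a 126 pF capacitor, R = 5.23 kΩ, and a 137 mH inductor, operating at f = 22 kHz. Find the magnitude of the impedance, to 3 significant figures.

ω = 2πf = 138200 rad/s
X_L = ωL = 18900 Ω
X_C = 1/(ωC) = 57400 Ω
Parallel: admittances add. Y = 1/R + 1/(jωL) + jωC
Y = (0.000191 − j3.54e-05) S
|Y| = 0.000194 S → |Z| = 1/|Y| = 5140 Ω, ∠Z = −∠Y = 10.5°

5140 Ω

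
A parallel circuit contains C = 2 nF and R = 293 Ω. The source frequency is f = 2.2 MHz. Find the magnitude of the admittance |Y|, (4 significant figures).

ω = 2πf = 1.382e+07 rad/s
X_C = 1/(ωC) = 36.17 Ω
Parallel: admittances add. Y = 1/R + jωC
Y = (0.003413 + j0.02765) S
|Y| = 0.02786 S → |Z| = 1/|Y| = 35.90 Ω, ∠Z = −∠Y = -82.96°

27.86 mS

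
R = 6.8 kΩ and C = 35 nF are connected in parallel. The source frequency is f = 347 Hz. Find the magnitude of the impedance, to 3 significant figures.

6040 Ω

ω = 2πf = 2180 rad/s
X_C = 1/(ωC) = 13100 Ω
Parallel: admittances add. Y = 1/R + jωC
Y = (0.000147 + j7.63e-05) S
|Y| = 0.000166 S → |Z| = 1/|Y| = 6040 Ω, ∠Z = −∠Y = -27.4°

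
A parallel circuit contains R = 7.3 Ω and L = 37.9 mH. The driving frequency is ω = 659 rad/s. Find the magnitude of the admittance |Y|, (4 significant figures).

142.7 mS

X_L = ωL = 24.98 Ω
Parallel: admittances add. Y = 1/R + 1/(jωL)
Y = (0.1370 − j0.04004) S
|Y| = 0.1427 S → |Z| = 1/|Y| = 7.007 Ω, ∠Z = −∠Y = 16.29°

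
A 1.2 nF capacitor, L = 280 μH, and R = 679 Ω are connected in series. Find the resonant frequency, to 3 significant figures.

ω₀ = 1/√(LC) = 1/√(0.00028 × 1.2e-09) = 1.725e+06 rad/s
f₀ = ω₀/(2π) = 275 kHz

275 kHz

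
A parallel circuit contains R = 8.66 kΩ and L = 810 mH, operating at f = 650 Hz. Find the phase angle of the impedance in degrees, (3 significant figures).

ω = 2πf = 4084 rad/s
X_L = ωL = 3310 Ω
Parallel: admittances add. Y = 1/R + 1/(jωL)
Y = (0.000115 − j0.000302) S
|Y| = 0.000324 S → |Z| = 1/|Y| = 3090 Ω, ∠Z = −∠Y = 69.1°

69.1°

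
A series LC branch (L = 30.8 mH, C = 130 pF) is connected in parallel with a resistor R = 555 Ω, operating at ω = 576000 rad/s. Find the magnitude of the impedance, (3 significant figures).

X_L = ωL = 17700 Ω
X_C = 1/(ωC) = 13400 Ω
Branch 1: Z₁ = R = 555 Ω
Branch 2 (series LC): Z₂ = j(X_L − X_C) = j4390 Ω
Parallel: Z = Z₁Z₂/(Z₁+Z₂), |Z| = 551 Ω, ∠Z = 7.21°

551 Ω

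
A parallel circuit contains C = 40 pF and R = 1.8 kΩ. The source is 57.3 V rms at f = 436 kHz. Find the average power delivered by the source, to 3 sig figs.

ω = 2πf = 2.739e+06 rad/s
X_C = 1/(ωC) = 9130 Ω
Parallel: admittances add. Y = 1/R + jωC
Y = (0.000556 + j0.000110) S
|Y| = 0.000566 S → |Z| = 1/|Y| = 1770 Ω, ∠Z = −∠Y = -11.2°
I = V/|Z| = 32.4 mA
P = VI cos φ = 57.3 × 0.0324 × cos(-11.2°) = 1.82 W

1.82 W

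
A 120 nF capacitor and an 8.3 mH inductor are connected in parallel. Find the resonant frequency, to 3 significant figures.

ω₀ = 1/√(LC) = 1/√(0.0083 × 1.2e-07) = 31690 rad/s
f₀ = ω₀/(2π) = 5.04 kHz

5.04 kHz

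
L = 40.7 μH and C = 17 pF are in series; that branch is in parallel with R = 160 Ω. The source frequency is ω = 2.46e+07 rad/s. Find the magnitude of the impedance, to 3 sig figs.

X_L = ωL = 1000 Ω
X_C = 1/(ωC) = 2390 Ω
Branch 1: Z₁ = R = 160 Ω
Branch 2 (series LC): Z₂ = j(X_L − X_C) = −j1390 Ω
Parallel: Z = Z₁Z₂/(Z₁+Z₂), |Z| = 159 Ω, ∠Z = -6.57°

159 Ω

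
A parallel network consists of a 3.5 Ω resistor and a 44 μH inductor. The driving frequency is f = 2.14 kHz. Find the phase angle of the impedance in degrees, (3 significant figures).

ω = 2πf = 13450 rad/s
X_L = ωL = 0.592 Ω
Parallel: admittances add. Y = 1/R + 1/(jωL)
Y = (0.286 − j1.69) S
|Y| = 1.71 S → |Z| = 1/|Y| = 0.583 Ω, ∠Z = −∠Y = 80.4°

80.4°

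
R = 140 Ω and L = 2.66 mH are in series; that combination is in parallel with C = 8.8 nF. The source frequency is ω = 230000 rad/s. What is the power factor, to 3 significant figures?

X_L = ωL = 612 Ω
X_C = 1/(ωC) = 494 Ω
Branch 1 (R+jX_L): Z₁ = 140 + j612 Ω, |Z₁| = 628 Ω
Branch 2 (−jX_C): Z₂ = −j494 Ω
Parallel: Z = Z₁Z₂/(Z₁+Z₂), |Z| = 1700 Ω, ∠Z = -53.0°
cos φ = cos(-53.0°) = 0.603

0.603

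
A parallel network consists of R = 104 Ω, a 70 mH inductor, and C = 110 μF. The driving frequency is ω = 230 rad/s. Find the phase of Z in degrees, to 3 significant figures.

75.4°

X_L = ωL = 16.1 Ω
X_C = 1/(ωC) = 39.5 Ω
Parallel: admittances add. Y = 1/R + 1/(jωL) + jωC
Y = (0.00962 − j0.0368) S
|Y| = 0.0380 S → |Z| = 1/|Y| = 26.3 Ω, ∠Z = −∠Y = 75.4°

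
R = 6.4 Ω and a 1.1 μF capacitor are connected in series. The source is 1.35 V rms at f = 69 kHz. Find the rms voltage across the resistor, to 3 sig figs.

ω = 2πf = 433500 rad/s
X_C = 1/(ωC) = 2.10 Ω
Z = 6.40 − j2.10 Ω
|Z| = √(6.40² + 2.10²) = 6.73 Ω
I = V/|Z| = 200 mA
V_R = I·|Z_R| = 0.200 × 6.40 = 1.28 V

1.28 V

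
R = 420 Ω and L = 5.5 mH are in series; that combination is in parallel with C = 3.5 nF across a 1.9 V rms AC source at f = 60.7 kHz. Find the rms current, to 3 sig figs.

ω = 2πf = 381400 rad/s
X_L = ωL = 2100 Ω
X_C = 1/(ωC) = 749 Ω
Branch 1 (R+jX_L): Z₁ = 420 + j2100 Ω, |Z₁| = 2140 Ω
Branch 2 (−jX_C): Z₂ = −j749 Ω
Parallel: Z = Z₁Z₂/(Z₁+Z₂), |Z| = 1130 Ω, ∠Z = -84.0°
I = V/|Z| = 1.9/1130 = 1.67 mA

1.67 mA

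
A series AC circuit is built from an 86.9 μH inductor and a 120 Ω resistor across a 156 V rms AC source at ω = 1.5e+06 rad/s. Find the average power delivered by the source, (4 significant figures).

93.03 W

X_L = ωL = 130.3 Ω
Z = 120.0 + j130.3 Ω
|Z| = √(120.0² + 130.3²) = 177.2 Ω
∠Z = arctan(130.3/120.0) = 47.37°
I = V/|Z| = 880.5 mA
P = VI cos φ = 156 × 0.8805 × cos(47.37°) = 93.03 W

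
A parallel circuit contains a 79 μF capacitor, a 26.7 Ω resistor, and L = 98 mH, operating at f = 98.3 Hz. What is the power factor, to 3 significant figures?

ω = 2πf = 617.6 rad/s
X_L = ωL = 60.5 Ω
X_C = 1/(ωC) = 20.5 Ω
Parallel: admittances add. Y = 1/R + 1/(jωL) + jωC
Y = (0.0375 + j0.0323) S
|Y| = 0.0494 S → |Z| = 1/|Y| = 20.2 Ω, ∠Z = −∠Y = -40.8°
cos φ = cos(-40.8°) = 0.758

0.758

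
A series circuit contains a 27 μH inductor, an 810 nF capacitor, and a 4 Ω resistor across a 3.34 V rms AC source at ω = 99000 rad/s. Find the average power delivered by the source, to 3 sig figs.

X_L = ωL = 2.67 Ω
X_C = 1/(ωC) = 12.5 Ω
Net reactance X = X_L − X_C = -9.80 Ω
Z = 4.00 − j9.80 Ω
|Z| = √(4.00² + 9.80²) = 10.6 Ω
∠Z = arctan(-9.80/4.00) = -67.8°
I = V/|Z| = 316 mA
P = VI cos φ = 3.34 × 0.316 × cos(-67.8°) = 398 mW

398 mW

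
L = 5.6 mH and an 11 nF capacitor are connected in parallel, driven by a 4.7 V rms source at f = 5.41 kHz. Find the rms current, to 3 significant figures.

22.9 mA

ω = 2πf = 33990 rad/s
X_L = ωL = 190 Ω
X_C = 1/(ωC) = 2670 Ω
Parallel: admittances add. Y = 1/(jωL) + jωC
Y = (0 − j0.00488) S
|Y| = 0.00488 S → |Z| = 1/|Y| = 205 Ω, ∠Z = −∠Y = 90.0°
I = V/|Z| = 4.7/205 = 22.9 mA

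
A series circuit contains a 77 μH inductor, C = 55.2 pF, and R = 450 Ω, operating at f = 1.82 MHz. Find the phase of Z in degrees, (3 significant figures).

-57.4°

ω = 2πf = 1.144e+07 rad/s
X_L = ωL = 881 Ω
X_C = 1/(ωC) = 1580 Ω
Net reactance X = X_L − X_C = -704 Ω
Z = 450 − j704 Ω
|Z| = √(450² + 704²) = 835 Ω
∠Z = arctan(-704/450) = -57.4°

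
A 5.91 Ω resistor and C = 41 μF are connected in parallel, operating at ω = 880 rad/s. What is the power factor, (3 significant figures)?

0.978

X_C = 1/(ωC) = 27.7 Ω
Parallel: admittances add. Y = 1/R + jωC
Y = (0.169 + j0.0361) S
|Y| = 0.173 S → |Z| = 1/|Y| = 5.78 Ω, ∠Z = −∠Y = -12.0°
cos φ = cos(-12.0°) = 0.978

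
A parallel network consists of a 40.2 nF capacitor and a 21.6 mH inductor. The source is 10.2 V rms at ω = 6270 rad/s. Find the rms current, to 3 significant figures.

72.7 mA

X_L = ωL = 135 Ω
X_C = 1/(ωC) = 3970 Ω
Parallel: admittances add. Y = 1/(jωL) + jωC
Y = (0 − j0.00713) S
|Y| = 0.00713 S → |Z| = 1/|Y| = 140 Ω, ∠Z = −∠Y = 90.0°
I = V/|Z| = 10.2/140 = 72.7 mA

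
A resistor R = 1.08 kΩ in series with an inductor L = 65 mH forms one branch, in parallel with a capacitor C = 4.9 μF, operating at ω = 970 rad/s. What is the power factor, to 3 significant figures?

0.193

X_L = ωL = 63.1 Ω
X_C = 1/(ωC) = 210 Ω
Branch 1 (R+jX_L): Z₁ = 1080 + j63.1 Ω, |Z₁| = 1080 Ω
Branch 2 (−jX_C): Z₂ = −j210 Ω
Parallel: Z = Z₁Z₂/(Z₁+Z₂), |Z| = 209 Ω, ∠Z = -78.9°
cos φ = cos(-78.9°) = 0.193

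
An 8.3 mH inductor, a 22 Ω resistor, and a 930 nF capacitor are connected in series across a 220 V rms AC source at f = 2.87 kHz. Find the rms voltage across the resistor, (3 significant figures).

52.2 V

ω = 2πf = 18030 rad/s
X_L = ωL = 150 Ω
X_C = 1/(ωC) = 59.6 Ω
Net reactance X = X_L − X_C = 90.0 Ω
Z = 22.0 + j90.0 Ω
|Z| = √(22.0² + 90.0²) = 92.7 Ω
I = V/|Z| = 2.37 A
V_R = I·|Z_R| = 2.37 × 22.0 = 52.2 V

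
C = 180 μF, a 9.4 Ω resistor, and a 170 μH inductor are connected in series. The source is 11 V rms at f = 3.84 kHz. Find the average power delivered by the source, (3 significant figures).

11.0 W

ω = 2πf = 24130 rad/s
X_L = ωL = 4.10 Ω
X_C = 1/(ωC) = 0.230 Ω
Net reactance X = X_L − X_C = 3.87 Ω
Z = 9.40 + j3.87 Ω
|Z| = √(9.40² + 3.87²) = 10.2 Ω
∠Z = arctan(3.87/9.40) = 22.4°
I = V/|Z| = 1.08 A
P = VI cos φ = 11 × 1.08 × cos(22.4°) = 11.0 W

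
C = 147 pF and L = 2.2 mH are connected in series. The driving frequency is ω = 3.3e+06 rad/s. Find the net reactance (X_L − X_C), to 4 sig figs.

X_L = ωL = 7260 Ω
X_C = 1/(ωC) = 2061 Ω
X = 7260 − 2061 = 5199 Ω

5199 Ω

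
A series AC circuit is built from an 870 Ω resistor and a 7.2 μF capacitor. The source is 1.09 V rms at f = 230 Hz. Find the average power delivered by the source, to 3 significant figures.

1.35 mW

ω = 2πf = 1445 rad/s
X_C = 1/(ωC) = 96.1 Ω
Z = 870 − j96.1 Ω
|Z| = √(870² + 96.1²) = 875 Ω
∠Z = arctan(-96.1/870) = -6.30°
I = V/|Z| = 1.25 mA
P = VI cos φ = 1.09 × 0.00125 × cos(-6.30°) = 1.35 mW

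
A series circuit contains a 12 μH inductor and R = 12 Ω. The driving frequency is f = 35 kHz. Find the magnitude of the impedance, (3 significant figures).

ω = 2πf = 219900 rad/s
X_L = ωL = 2.64 Ω
Z = 12.0 + j2.64 Ω
|Z| = √(12.0² + 2.64²) = 12.3 Ω

12.3 Ω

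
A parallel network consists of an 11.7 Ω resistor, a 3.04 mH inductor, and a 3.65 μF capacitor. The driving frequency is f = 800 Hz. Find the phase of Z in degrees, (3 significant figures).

ω = 2πf = 5027 rad/s
X_L = ωL = 15.3 Ω
X_C = 1/(ωC) = 54.5 Ω
Parallel: admittances add. Y = 1/R + 1/(jωL) + jωC
Y = (0.0855 − j0.0471) S
|Y| = 0.0976 S → |Z| = 1/|Y| = 10.2 Ω, ∠Z = −∠Y = 28.9°

28.9°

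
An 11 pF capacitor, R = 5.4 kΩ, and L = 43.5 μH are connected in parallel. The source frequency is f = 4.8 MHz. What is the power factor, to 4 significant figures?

0.3952

ω = 2πf = 3.016e+07 rad/s
X_L = ωL = 1312 Ω
X_C = 1/(ωC) = 3014 Ω
Parallel: admittances add. Y = 1/R + 1/(jωL) + jωC
Y = (0.0001852 − j0.0004305) S
|Y| = 0.0004686 S → |Z| = 1/|Y| = 2134 Ω, ∠Z = −∠Y = 66.72°
cos φ = cos(66.72°) = 0.3952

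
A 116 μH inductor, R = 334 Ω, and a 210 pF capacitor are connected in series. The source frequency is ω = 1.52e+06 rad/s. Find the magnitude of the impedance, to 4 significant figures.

2975 Ω

X_L = ωL = 176.3 Ω
X_C = 1/(ωC) = 3133 Ω
Net reactance X = X_L − X_C = -2957 Ω
Z = 334.0 − j2957 Ω
|Z| = √(334.0² + 2957²) = 2975 Ω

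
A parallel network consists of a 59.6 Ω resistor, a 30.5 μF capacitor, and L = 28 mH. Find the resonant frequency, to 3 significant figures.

172 Hz

ω₀ = 1/√(LC) = 1/√(0.028 × 3.05e-05) = 1082 rad/s
f₀ = ω₀/(2π) = 172 Hz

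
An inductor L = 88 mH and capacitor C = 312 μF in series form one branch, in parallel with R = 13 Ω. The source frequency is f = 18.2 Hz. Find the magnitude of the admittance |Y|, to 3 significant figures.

95.0 mS

ω = 2πf = 114.4 rad/s
X_L = ωL = 10.1 Ω
X_C = 1/(ωC) = 28.0 Ω
Branch 1: Z₁ = R = 13.0 Ω
Branch 2 (series LC): Z₂ = j(X_L − X_C) = −j18.0 Ω
Parallel: Z = Z₁Z₂/(Z₁+Z₂), |Z| = 10.5 Ω, ∠Z = -35.9°
|Y| = 1/|Z| = 95.0 mS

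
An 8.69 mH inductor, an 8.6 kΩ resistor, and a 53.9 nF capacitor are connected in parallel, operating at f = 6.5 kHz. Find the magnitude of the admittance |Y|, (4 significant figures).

ω = 2πf = 40840 rad/s
X_L = ωL = 354.9 Ω
X_C = 1/(ωC) = 454.3 Ω
Parallel: admittances add. Y = 1/R + 1/(jωL) + jωC
Y = (0.0001163 − j0.0006163) S
|Y| = 0.0006272 S → |Z| = 1/|Y| = 1594 Ω, ∠Z = −∠Y = 79.32°

627.2 μS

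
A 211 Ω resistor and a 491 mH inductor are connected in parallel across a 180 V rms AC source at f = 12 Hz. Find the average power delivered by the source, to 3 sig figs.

154 W

ω = 2πf = 75.40 rad/s
X_L = ωL = 37.0 Ω
Parallel: admittances add. Y = 1/R + 1/(jωL)
Y = (0.00474 − j0.0270) S
|Y| = 0.0274 S → |Z| = 1/|Y| = 36.5 Ω, ∠Z = −∠Y = 80.0°
I = V/|Z| = 4.94 A
P = VI cos φ = 180 × 4.94 × cos(80.0°) = 154 W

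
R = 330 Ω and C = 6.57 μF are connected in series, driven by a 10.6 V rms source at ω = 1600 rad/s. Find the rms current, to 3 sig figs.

X_C = 1/(ωC) = 95.1 Ω
Z = 330 − j95.1 Ω
|Z| = √(330² + 95.1²) = 343 Ω
I = V/|Z| = 10.6/343 = 30.9 mA

30.9 mA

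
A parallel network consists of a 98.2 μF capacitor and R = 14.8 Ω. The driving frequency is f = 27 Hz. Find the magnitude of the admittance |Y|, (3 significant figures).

ω = 2πf = 169.6 rad/s
X_C = 1/(ωC) = 60.0 Ω
Parallel: admittances add. Y = 1/R + jωC
Y = (0.0676 + j0.0167) S
|Y| = 0.0696 S → |Z| = 1/|Y| = 14.4 Ω, ∠Z = −∠Y = -13.9°

69.6 mS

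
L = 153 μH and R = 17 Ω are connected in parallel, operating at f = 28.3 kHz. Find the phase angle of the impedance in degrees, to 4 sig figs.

32.00°

ω = 2πf = 177800 rad/s
X_L = ωL = 27.21 Ω
Parallel: admittances add. Y = 1/R + 1/(jωL)
Y = (0.05882 − j0.03676) S
|Y| = 0.06936 S → |Z| = 1/|Y| = 14.42 Ω, ∠Z = −∠Y = 32.00°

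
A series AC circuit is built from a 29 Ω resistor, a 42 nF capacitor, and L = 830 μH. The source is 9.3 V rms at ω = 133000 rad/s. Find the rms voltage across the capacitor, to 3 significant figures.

X_L = ωL = 110 Ω
X_C = 1/(ωC) = 179 Ω
Net reactance X = X_L − X_C = -68.6 Ω
Z = 29.0 − j68.6 Ω
|Z| = √(29.0² + 68.6²) = 74.5 Ω
I = V/|Z| = 125 mA
V_C = I·|Z_C| = 0.125 × 179 = 22.3 V

22.3 V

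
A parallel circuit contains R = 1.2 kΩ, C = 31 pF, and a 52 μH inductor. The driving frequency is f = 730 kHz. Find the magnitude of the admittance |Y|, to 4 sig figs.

ω = 2πf = 4.587e+06 rad/s
X_L = ωL = 238.5 Ω
X_C = 1/(ωC) = 7033 Ω
Parallel: admittances add. Y = 1/R + 1/(jωL) + jωC
Y = (0.0008333 − j0.004051) S
|Y| = 0.004135 S → |Z| = 1/|Y| = 241.8 Ω, ∠Z = −∠Y = 78.37°

4.135 mS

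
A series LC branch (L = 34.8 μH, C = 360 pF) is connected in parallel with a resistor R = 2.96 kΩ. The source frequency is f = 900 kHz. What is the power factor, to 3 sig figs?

ω = 2πf = 5.655e+06 rad/s
X_L = ωL = 197 Ω
X_C = 1/(ωC) = 491 Ω
Branch 1: Z₁ = R = 2960 Ω
Branch 2 (series LC): Z₂ = j(X_L − X_C) = −j294 Ω
Parallel: Z = Z₁Z₂/(Z₁+Z₂), |Z| = 293 Ω, ∠Z = -84.3°
cos φ = cos(-84.3°) = 0.0990

0.0990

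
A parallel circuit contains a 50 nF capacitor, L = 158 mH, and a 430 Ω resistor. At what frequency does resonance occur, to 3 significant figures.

ω₀ = 1/√(LC) = 1/√(0.158 × 5e-08) = 11250 rad/s
f₀ = ω₀/(2π) = 1.79 kHz

1.79 kHz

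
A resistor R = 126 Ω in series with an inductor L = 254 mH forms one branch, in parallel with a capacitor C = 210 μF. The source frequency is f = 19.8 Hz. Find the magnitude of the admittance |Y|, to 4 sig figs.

25.38 mS

ω = 2πf = 124.4 rad/s
X_L = ωL = 31.60 Ω
X_C = 1/(ωC) = 38.28 Ω
Branch 1 (R+jX_L): Z₁ = 126.0 + j31.60 Ω, |Z₁| = 129.9 Ω
Branch 2 (−jX_C): Z₂ = −j38.28 Ω
Parallel: Z = Z₁Z₂/(Z₁+Z₂), |Z| = 39.41 Ω, ∠Z = -72.89°
|Y| = 1/|Z| = 25.38 mS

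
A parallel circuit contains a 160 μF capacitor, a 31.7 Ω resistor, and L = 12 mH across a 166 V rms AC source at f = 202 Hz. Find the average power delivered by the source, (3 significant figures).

ω = 2πf = 1269 rad/s
X_L = ωL = 15.2 Ω
X_C = 1/(ωC) = 4.92 Ω
Parallel: admittances add. Y = 1/R + 1/(jωL) + jωC
Y = (0.0315 + j0.137) S
|Y| = 0.141 S → |Z| = 1/|Y| = 7.09 Ω, ∠Z = −∠Y = -77.1°
I = V/|Z| = 23.4 A
P = VI cos φ = 166 × 23.4 × cos(-77.1°) = 869 W

869 W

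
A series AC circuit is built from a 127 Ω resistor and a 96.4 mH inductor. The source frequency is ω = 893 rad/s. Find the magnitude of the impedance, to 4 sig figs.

153.4 Ω

X_L = ωL = 86.09 Ω
Z = 127.0 + j86.09 Ω
|Z| = √(127.0² + 86.09²) = 153.4 Ω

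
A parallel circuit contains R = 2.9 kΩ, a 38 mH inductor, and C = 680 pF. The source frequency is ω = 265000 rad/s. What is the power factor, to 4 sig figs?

0.9736

X_L = ωL = 10070 Ω
X_C = 1/(ωC) = 5549 Ω
Parallel: admittances add. Y = 1/R + 1/(jωL) + jωC
Y = (0.0003448 + j8.09e-05) S
|Y| = 0.0003542 S → |Z| = 1/|Y| = 2823 Ω, ∠Z = −∠Y = -13.20°
cos φ = cos(-13.20°) = 0.9736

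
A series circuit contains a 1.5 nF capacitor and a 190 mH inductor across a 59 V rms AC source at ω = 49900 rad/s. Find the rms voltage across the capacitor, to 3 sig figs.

203 V

X_L = ωL = 9480 Ω
X_C = 1/(ωC) = 13400 Ω
Net reactance X = X_L − X_C = -3880 Ω
Z = − j3880 Ω
|Z| = √(0² + 3880²) = 3880 Ω
I = V/|Z| = 15.2 mA
V_C = I·|Z_C| = 0.0152 × 13400 = 203 V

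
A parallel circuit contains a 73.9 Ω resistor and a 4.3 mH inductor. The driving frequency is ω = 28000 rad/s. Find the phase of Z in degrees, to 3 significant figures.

31.5°

X_L = ωL = 120 Ω
Parallel: admittances add. Y = 1/R + 1/(jωL)
Y = (0.0135 − j0.00831) S
|Y| = 0.0159 S → |Z| = 1/|Y| = 63.0 Ω, ∠Z = −∠Y = 31.5°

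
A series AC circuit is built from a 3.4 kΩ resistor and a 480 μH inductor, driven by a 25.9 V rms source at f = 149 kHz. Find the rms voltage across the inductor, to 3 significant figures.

ω = 2πf = 936200 rad/s
X_L = ωL = 449 Ω
Z = 3400 + j449 Ω
|Z| = √(3400² + 449²) = 3430 Ω
I = V/|Z| = 7.55 mA
V_L = I·|Z_L| = 0.00755 × 449 = 3.39 V

3.39 V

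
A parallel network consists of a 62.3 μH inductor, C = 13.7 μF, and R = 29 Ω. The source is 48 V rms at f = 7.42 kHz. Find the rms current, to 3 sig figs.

ω = 2πf = 46620 rad/s
X_L = ωL = 2.90 Ω
X_C = 1/(ωC) = 1.57 Ω
Parallel: admittances add. Y = 1/R + 1/(jωL) + jωC
Y = (0.0345 + j0.294) S
|Y| = 0.296 S → |Z| = 1/|Y| = 3.37 Ω, ∠Z = −∠Y = -83.3°
I = V/|Z| = 48/3.37 = 14.2 A

14.2 A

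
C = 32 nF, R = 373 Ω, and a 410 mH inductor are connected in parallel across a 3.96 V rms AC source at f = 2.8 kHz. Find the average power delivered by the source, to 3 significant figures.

ω = 2πf = 17590 rad/s
X_L = ωL = 7210 Ω
X_C = 1/(ωC) = 1780 Ω
Parallel: admittances add. Y = 1/R + 1/(jωL) + jωC
Y = (0.00268 + j0.000424) S
|Y| = 0.00271 S → |Z| = 1/|Y| = 368 Ω, ∠Z = −∠Y = -8.99°
I = V/|Z| = 10.7 mA
P = VI cos φ = 3.96 × 0.0107 × cos(-8.99°) = 42.0 mW

42.0 mW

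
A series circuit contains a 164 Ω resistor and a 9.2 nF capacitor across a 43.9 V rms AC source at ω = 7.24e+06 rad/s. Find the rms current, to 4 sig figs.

266.6 mA

X_C = 1/(ωC) = 15.01 Ω
Z = 164.0 − j15.01 Ω
|Z| = √(164.0² + 15.01²) = 164.7 Ω
I = V/|Z| = 43.9/164.7 = 266.6 mA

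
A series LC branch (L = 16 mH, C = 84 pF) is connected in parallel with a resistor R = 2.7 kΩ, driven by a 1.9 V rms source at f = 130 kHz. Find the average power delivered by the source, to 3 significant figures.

1.34 mW

ω = 2πf = 816800 rad/s
X_L = ωL = 13100 Ω
X_C = 1/(ωC) = 14600 Ω
Branch 1: Z₁ = R = 2700 Ω
Branch 2 (series LC): Z₂ = j(X_L − X_C) = −j1510 Ω
Parallel: Z = Z₁Z₂/(Z₁+Z₂), |Z| = 1310 Ω, ∠Z = -60.9°
I = V/|Z| = 1.44 mA
P = VI cos φ = 1.9 × 0.00144 × cos(-60.9°) = 1.34 mW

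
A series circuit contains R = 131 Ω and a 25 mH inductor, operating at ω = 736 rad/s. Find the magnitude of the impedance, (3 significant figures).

X_L = ωL = 18.4 Ω
Z = 131 + j18.4 Ω
|Z| = √(131² + 18.4²) = 132 Ω

132 Ω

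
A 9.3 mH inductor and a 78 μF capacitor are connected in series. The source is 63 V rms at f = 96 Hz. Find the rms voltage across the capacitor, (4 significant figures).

ω = 2πf = 603.2 rad/s
X_L = ωL = 5.610 Ω
X_C = 1/(ωC) = 21.25 Ω
Net reactance X = X_L − X_C = -15.65 Ω
Z = − j15.65 Ω
|Z| = √(0² + 15.65²) = 15.65 Ω
I = V/|Z| = 4.027 A
V_C = I·|Z_C| = 4.027 × 21.25 = 85.59 V

85.59 V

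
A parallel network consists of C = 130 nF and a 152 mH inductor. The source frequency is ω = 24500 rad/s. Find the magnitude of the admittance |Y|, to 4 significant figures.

2.916 mS

X_L = ωL = 3724 Ω
X_C = 1/(ωC) = 314.0 Ω
Parallel: admittances add. Y = 1/(jωL) + jωC
Y = (0 + j0.002916) S
|Y| = 0.002916 S → |Z| = 1/|Y| = 342.9 Ω, ∠Z = −∠Y = -90.00°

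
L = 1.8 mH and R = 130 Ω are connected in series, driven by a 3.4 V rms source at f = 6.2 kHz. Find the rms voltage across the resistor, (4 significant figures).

ω = 2πf = 38960 rad/s
X_L = ωL = 70.12 Ω
Z = 130.0 + j70.12 Ω
|Z| = √(130.0² + 70.12²) = 147.7 Ω
I = V/|Z| = 23.02 mA
V_R = I·|Z_R| = 0.02302 × 130.0 = 2.992 V

2.992 V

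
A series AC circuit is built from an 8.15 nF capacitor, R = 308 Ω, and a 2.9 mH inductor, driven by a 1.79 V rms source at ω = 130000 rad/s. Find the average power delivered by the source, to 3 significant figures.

X_L = ωL = 377 Ω
X_C = 1/(ωC) = 944 Ω
Net reactance X = X_L − X_C = -567 Ω
Z = 308 − j567 Ω
|Z| = √(308² + 567²) = 645 Ω
∠Z = arctan(-567/308) = -61.5°
I = V/|Z| = 2.77 mA
P = VI cos φ = 1.79 × 0.00277 × cos(-61.5°) = 2.37 mW

2.37 mW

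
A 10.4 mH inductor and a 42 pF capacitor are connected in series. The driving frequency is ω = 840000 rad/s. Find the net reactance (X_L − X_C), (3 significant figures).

X_L = ωL = 8740 Ω
X_C = 1/(ωC) = 28300 Ω
X = 8740 − 28300 = -19600 Ω

-19600 Ω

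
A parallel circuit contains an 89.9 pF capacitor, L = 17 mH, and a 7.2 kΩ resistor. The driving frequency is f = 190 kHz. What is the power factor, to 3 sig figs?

0.923

ω = 2πf = 1.194e+06 rad/s
X_L = ωL = 20300 Ω
X_C = 1/(ωC) = 9320 Ω
Parallel: admittances add. Y = 1/R + 1/(jωL) + jωC
Y = (0.000139 + j5.8e-05) S
|Y| = 0.000151 S → |Z| = 1/|Y| = 6640 Ω, ∠Z = −∠Y = -22.7°
cos φ = cos(-22.7°) = 0.923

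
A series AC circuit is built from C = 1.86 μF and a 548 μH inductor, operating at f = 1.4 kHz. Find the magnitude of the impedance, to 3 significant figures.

ω = 2πf = 8796 rad/s
X_L = ωL = 4.82 Ω
X_C = 1/(ωC) = 61.1 Ω
Net reactance X = X_L − X_C = -56.3 Ω
Z = − j56.3 Ω
|Z| = √(0² + 56.3²) = 56.3 Ω

56.3 Ω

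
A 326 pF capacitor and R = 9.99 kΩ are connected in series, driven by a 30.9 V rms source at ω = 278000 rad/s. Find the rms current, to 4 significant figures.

2.076 mA

X_C = 1/(ωC) = 11030 Ω
Z = 9990 − j11030 Ω
|Z| = √(9990² + 11030²) = 14880 Ω
I = V/|Z| = 30.9/14880 = 2.076 mA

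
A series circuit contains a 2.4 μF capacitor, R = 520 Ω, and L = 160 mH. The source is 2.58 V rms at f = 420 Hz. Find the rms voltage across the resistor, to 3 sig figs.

2.30 V

ω = 2πf = 2639 rad/s
X_L = ωL = 422 Ω
X_C = 1/(ωC) = 158 Ω
Net reactance X = X_L − X_C = 264 Ω
Z = 520 + j264 Ω
|Z| = √(520² + 264²) = 583 Ω
I = V/|Z| = 4.42 mA
V_R = I·|Z_R| = 0.00442 × 520 = 2.30 V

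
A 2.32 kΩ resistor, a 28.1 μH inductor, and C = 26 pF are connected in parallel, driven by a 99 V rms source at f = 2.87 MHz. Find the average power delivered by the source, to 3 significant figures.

4.22 W

ω = 2πf = 1.803e+07 rad/s
X_L = ωL = 507 Ω
X_C = 1/(ωC) = 2130 Ω
Parallel: admittances add. Y = 1/R + 1/(jωL) + jωC
Y = (0.000431 − j0.00150) S
|Y| = 0.00157 S → |Z| = 1/|Y| = 639 Ω, ∠Z = −∠Y = 74.0°
I = V/|Z| = 155 mA
P = VI cos φ = 99 × 0.155 × cos(74.0°) = 4.22 W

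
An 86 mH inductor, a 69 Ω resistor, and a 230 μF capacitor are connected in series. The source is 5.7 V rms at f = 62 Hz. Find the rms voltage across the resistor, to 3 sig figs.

5.42 V

ω = 2πf = 389.6 rad/s
X_L = ωL = 33.5 Ω
X_C = 1/(ωC) = 11.2 Ω
Net reactance X = X_L − X_C = 22.3 Ω
Z = 69.0 + j22.3 Ω
|Z| = √(69.0² + 22.3²) = 72.5 Ω
I = V/|Z| = 78.6 mA
V_R = I·|Z_R| = 0.0786 × 69.0 = 5.42 V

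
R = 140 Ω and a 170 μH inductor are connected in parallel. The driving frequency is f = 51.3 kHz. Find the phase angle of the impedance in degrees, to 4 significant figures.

ω = 2πf = 322300 rad/s
X_L = ωL = 54.80 Ω
Parallel: admittances add. Y = 1/R + 1/(jωL)
Y = (0.007143 − j0.01825) S
|Y| = 0.01960 S → |Z| = 1/|Y| = 51.03 Ω, ∠Z = −∠Y = 68.62°

68.62°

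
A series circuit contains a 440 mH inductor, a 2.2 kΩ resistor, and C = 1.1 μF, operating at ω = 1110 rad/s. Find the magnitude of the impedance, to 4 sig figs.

X_L = ωL = 488.4 Ω
X_C = 1/(ωC) = 819.0 Ω
Net reactance X = X_L − X_C = -330.6 Ω
Z = 2200 − j330.6 Ω
|Z| = √(2200² + 330.6²) = 2225 Ω

2225 Ω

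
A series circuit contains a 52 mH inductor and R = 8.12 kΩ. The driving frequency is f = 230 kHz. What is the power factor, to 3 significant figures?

0.107

ω = 2πf = 1.445e+06 rad/s
X_L = ωL = 75100 Ω
Z = 8120 + j75100 Ω
|Z| = √(8120² + 75100²) = 75600 Ω
∠Z = arctan(75100/8120) = 83.8°
cos φ = cos(83.8°) = 0.107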